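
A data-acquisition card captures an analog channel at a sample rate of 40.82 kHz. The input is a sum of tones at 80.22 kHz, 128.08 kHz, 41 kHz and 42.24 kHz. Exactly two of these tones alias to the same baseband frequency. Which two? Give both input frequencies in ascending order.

42.24 kHz, 80.22 kHz

fs/2 = 20.41 kHz.
80.22 kHz mod fs = 39.4 kHz.
39.4 kHz > fs/2 = 20.41 kHz, folds to fs − 39.4 kHz = 1.42 kHz.
128.08 kHz mod fs = 5.62 kHz.
5.62 kHz ≤ fs/2 = 20.41 kHz, appears at 5.62 kHz.
41 kHz mod fs = 0.18 kHz.
0.18 kHz ≤ fs/2 = 20.41 kHz, appears at 0.18 kHz.
42.24 kHz mod fs = 1.42 kHz.
1.42 kHz ≤ fs/2 = 20.41 kHz, appears at 1.42 kHz.
42.24 kHz and 80.22 kHz both map to 1.42 kHz.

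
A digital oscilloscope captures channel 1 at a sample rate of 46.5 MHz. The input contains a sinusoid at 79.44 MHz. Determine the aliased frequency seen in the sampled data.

13.56 MHz

79.44 MHz mod fs = 32.94 MHz.
32.94 MHz > fs/2 = 23.25 MHz, folds to fs − 32.94 MHz = 13.56 MHz.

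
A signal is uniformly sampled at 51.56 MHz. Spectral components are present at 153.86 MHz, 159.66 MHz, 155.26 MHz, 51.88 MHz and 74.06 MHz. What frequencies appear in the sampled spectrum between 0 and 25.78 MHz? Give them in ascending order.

fs/2 = 25.78 MHz.
153.86 MHz mod fs = 50.74 MHz.
50.74 MHz > fs/2 = 25.78 MHz, folds to fs − 50.74 MHz = 0.82 MHz.
159.66 MHz mod fs = 4.98 MHz.
4.98 MHz ≤ fs/2 = 25.78 MHz, appears at 4.98 MHz.
155.26 MHz mod fs = 0.58 MHz.
0.58 MHz ≤ fs/2 = 25.78 MHz, appears at 0.58 MHz.
51.88 MHz mod fs = 0.32 MHz.
0.32 MHz ≤ fs/2 = 25.78 MHz, appears at 0.32 MHz.
74.06 MHz mod fs = 22.5 MHz.
22.5 MHz ≤ fs/2 = 25.78 MHz, appears at 22.5 MHz.
Distinct values: {0.32 MHz, 0.58 MHz, 0.82 MHz, 4.98 MHz, 22.5 MHz}.

0.32 MHz, 0.58 MHz, 0.82 MHz, 4.98 MHz, 22.5 MHz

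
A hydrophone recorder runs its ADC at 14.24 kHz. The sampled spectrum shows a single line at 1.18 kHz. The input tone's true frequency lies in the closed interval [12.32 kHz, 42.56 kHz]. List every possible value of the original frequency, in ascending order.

Frequencies that alias to 1.18 kHz are k·fs ± 1.18 kHz for integer k ≥ 0.
k=0: 1.18 kHz.
k=1: 13.06 kHz, 15.42 kHz.
k=2: 27.3 kHz, 29.66 kHz.
k=3: 41.54 kHz, 43.9 kHz.
k=4: 55.78 kHz, 58.14 kHz.
Within [12.32 kHz, 42.56 kHz]: 13.06 kHz, 15.42 kHz, 27.3 kHz, 29.66 kHz, 41.54 kHz.

13.06 kHz, 15.42 kHz, 27.3 kHz, 29.66 kHz, 41.54 kHz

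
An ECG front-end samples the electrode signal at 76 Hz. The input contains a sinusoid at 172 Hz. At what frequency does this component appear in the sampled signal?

20 Hz

172 Hz mod fs = 20 Hz.
20 Hz ≤ fs/2 = 38 Hz, appears at 20 Hz.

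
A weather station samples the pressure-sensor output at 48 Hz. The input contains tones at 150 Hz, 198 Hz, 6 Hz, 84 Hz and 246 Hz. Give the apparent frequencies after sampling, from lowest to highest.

6 Hz, 12 Hz

fs/2 = 24 Hz.
150 Hz mod fs = 6 Hz.
6 Hz ≤ fs/2 = 24 Hz, appears at 6 Hz.
198 Hz mod fs = 6 Hz.
6 Hz ≤ fs/2 = 24 Hz, appears at 6 Hz.
6 Hz ≤ fs/2 = 24 Hz, passes unchanged.
84 Hz mod fs = 36 Hz.
36 Hz > fs/2 = 24 Hz, folds to fs − 36 Hz = 12 Hz.
246 Hz mod fs = 6 Hz.
6 Hz ≤ fs/2 = 24 Hz, appears at 6 Hz.
Distinct values: {6 Hz, 12 Hz}.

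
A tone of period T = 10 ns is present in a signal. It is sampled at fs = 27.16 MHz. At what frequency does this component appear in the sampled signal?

8.64 MHz

T = 10 ns → f = 1/T = 100 MHz.
100 MHz mod fs = 18.52 MHz.
18.52 MHz > fs/2 = 13.58 MHz, folds to fs − 18.52 MHz = 8.64 MHz.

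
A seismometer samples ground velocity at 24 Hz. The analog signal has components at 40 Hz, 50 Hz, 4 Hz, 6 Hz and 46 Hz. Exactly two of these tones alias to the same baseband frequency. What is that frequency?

2 Hz

fs/2 = 12 Hz.
40 Hz mod fs = 16 Hz.
16 Hz > fs/2 = 12 Hz, folds to fs − 16 Hz = 8 Hz.
50 Hz mod fs = 2 Hz.
2 Hz ≤ fs/2 = 12 Hz, appears at 2 Hz.
4 Hz ≤ fs/2 = 12 Hz, passes unchanged.
6 Hz ≤ fs/2 = 12 Hz, passes unchanged.
46 Hz mod fs = 22 Hz.
22 Hz > fs/2 = 12 Hz, folds to fs − 22 Hz = 2 Hz.
46 Hz and 50 Hz both map to 2 Hz.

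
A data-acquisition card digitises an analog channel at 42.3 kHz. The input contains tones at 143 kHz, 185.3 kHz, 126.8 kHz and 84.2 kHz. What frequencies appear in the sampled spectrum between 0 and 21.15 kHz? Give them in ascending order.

0.1 kHz, 0.4 kHz, 16.1 kHz

fs/2 = 21.15 kHz.
143 kHz mod fs = 16.1 kHz.
16.1 kHz ≤ fs/2 = 21.15 kHz, appears at 16.1 kHz.
185.3 kHz mod fs = 16.1 kHz.
16.1 kHz ≤ fs/2 = 21.15 kHz, appears at 16.1 kHz.
126.8 kHz mod fs = 42.2 kHz.
42.2 kHz > fs/2 = 21.15 kHz, folds to fs − 42.2 kHz = 0.1 kHz.
84.2 kHz mod fs = 41.9 kHz.
41.9 kHz > fs/2 = 21.15 kHz, folds to fs − 41.9 kHz = 0.4 kHz.
Distinct values: {0.1 kHz, 0.4 kHz, 16.1 kHz}.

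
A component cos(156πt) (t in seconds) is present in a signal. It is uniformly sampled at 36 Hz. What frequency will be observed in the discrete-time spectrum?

6 Hz

ω = 156π rad/s → f = ω/(2π) = 78 Hz.
78 Hz mod fs = 6 Hz.
6 Hz ≤ fs/2 = 18 Hz, appears at 6 Hz.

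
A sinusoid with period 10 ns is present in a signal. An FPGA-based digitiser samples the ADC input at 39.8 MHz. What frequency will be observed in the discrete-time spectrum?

19.4 MHz

T = 10 ns → f = 1/T = 100 MHz.
100 MHz mod fs = 20.4 MHz.
20.4 MHz > fs/2 = 19.9 MHz, folds to fs − 20.4 MHz = 19.4 MHz.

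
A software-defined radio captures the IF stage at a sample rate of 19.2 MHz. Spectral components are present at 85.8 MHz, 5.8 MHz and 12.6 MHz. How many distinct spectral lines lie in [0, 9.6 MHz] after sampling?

3

fs/2 = 9.6 MHz.
85.8 MHz mod fs = 9 MHz.
9 MHz ≤ fs/2 = 9.6 MHz, appears at 9 MHz.
5.8 MHz ≤ fs/2 = 9.6 MHz, passes unchanged.
12.6 MHz > fs/2 = 9.6 MHz, folds to fs − 12.6 MHz = 6.6 MHz.
Distinct values: {5.8 MHz, 6.6 MHz, 9 MHz} → 3.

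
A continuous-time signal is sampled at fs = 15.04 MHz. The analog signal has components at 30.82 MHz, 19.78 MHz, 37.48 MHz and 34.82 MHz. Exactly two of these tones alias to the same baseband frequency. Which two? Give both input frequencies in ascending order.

fs/2 = 7.52 MHz.
30.82 MHz mod fs = 0.74 MHz.
0.74 MHz ≤ fs/2 = 7.52 MHz, appears at 0.74 MHz.
19.78 MHz mod fs = 4.74 MHz.
4.74 MHz ≤ fs/2 = 7.52 MHz, appears at 4.74 MHz.
37.48 MHz mod fs = 7.4 MHz.
7.4 MHz ≤ fs/2 = 7.52 MHz, appears at 7.4 MHz.
34.82 MHz mod fs = 4.74 MHz.
4.74 MHz ≤ fs/2 = 7.52 MHz, appears at 4.74 MHz.
19.78 MHz and 34.82 MHz both map to 4.74 MHz.

19.78 MHz, 34.82 MHz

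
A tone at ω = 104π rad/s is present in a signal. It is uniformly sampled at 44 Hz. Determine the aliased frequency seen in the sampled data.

ω = 104π rad/s → f = ω/(2π) = 52 Hz.
52 Hz mod fs = 8 Hz.
8 Hz ≤ fs/2 = 22 Hz, appears at 8 Hz.

8 Hz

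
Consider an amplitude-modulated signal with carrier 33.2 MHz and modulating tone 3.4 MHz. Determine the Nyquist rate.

AM sidebands sit at fc ± fm = 29.8 MHz and 36.6 MHz.
Highest-frequency component: 36.6 MHz.
Nyquist rate = 2 × 36.6 MHz = 73.2 MHz.

73.2 MHz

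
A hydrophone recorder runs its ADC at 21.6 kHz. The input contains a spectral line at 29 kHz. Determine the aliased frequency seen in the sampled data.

7.4 kHz

29 kHz mod fs = 7.4 kHz.
7.4 kHz ≤ fs/2 = 10.8 kHz, appears at 7.4 kHz.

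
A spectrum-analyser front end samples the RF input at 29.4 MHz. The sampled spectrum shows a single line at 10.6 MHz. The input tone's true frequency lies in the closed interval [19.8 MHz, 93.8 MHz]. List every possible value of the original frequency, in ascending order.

40 MHz, 48.2 MHz, 69.4 MHz, 77.6 MHz

Frequencies that alias to 10.6 MHz are k·fs ± 10.6 MHz for integer k ≥ 0.
k=0: 10.6 MHz.
k=1: 18.8 MHz, 40 MHz.
k=2: 48.2 MHz, 69.4 MHz.
k=3: 77.6 MHz, 98.8 MHz.
k=4: 107 MHz, 128.2 MHz.
Within [19.8 MHz, 93.8 MHz]: 40 MHz, 48.2 MHz, 69.4 MHz, 77.6 MHz.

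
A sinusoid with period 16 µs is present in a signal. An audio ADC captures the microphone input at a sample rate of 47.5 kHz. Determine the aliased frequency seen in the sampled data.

15 kHz

T = 16 µs → f = 1/T = 62.5 kHz.
62.5 kHz mod fs = 15 kHz.
15 kHz ≤ fs/2 = 23.75 kHz, appears at 15 kHz.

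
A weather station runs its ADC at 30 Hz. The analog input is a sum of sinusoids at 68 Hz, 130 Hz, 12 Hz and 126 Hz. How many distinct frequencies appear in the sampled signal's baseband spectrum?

fs/2 = 15 Hz.
68 Hz mod fs = 8 Hz.
8 Hz ≤ fs/2 = 15 Hz, appears at 8 Hz.
130 Hz mod fs = 10 Hz.
10 Hz ≤ fs/2 = 15 Hz, appears at 10 Hz.
12 Hz ≤ fs/2 = 15 Hz, passes unchanged.
126 Hz mod fs = 6 Hz.
6 Hz ≤ fs/2 = 15 Hz, appears at 6 Hz.
Distinct values: {6 Hz, 8 Hz, 10 Hz, 12 Hz} → 4.

4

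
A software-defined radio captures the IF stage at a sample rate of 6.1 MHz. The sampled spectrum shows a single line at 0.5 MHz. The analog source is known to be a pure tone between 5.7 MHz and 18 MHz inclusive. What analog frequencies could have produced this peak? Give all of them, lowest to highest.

6.6 MHz, 11.7 MHz, 12.7 MHz, 17.8 MHz

Frequencies that alias to 0.5 MHz are k·fs ± 0.5 MHz for integer k ≥ 0.
k=0: 0.5 MHz.
k=1: 5.6 MHz, 6.6 MHz.
k=2: 11.7 MHz, 12.7 MHz.
k=3: 17.8 MHz, 18.8 MHz.
k=4: 23.9 MHz, 24.9 MHz.
Within [5.7 MHz, 18 MHz]: 6.6 MHz, 11.7 MHz, 12.7 MHz, 17.8 MHz.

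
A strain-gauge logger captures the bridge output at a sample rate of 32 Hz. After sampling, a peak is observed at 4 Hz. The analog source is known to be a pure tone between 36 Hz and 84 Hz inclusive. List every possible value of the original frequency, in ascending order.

Frequencies that alias to 4 Hz are k·fs ± 4 Hz for integer k ≥ 0.
k=0: 4 Hz.
k=1: 28 Hz, 36 Hz.
k=2: 60 Hz, 68 Hz.
k=3: 92 Hz, 100 Hz.
Within [36 Hz, 84 Hz]: 36 Hz, 60 Hz, 68 Hz.

36 Hz, 60 Hz, 68 Hz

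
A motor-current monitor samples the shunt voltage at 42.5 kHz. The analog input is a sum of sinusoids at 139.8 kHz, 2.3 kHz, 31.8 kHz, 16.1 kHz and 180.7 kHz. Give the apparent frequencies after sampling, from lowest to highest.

2.3 kHz, 10.7 kHz, 12.3 kHz, 16.1 kHz

fs/2 = 21.25 kHz.
139.8 kHz mod fs = 12.3 kHz.
12.3 kHz ≤ fs/2 = 21.25 kHz, appears at 12.3 kHz.
2.3 kHz ≤ fs/2 = 21.25 kHz, passes unchanged.
31.8 kHz > fs/2 = 21.25 kHz, folds to fs − 31.8 kHz = 10.7 kHz.
16.1 kHz ≤ fs/2 = 21.25 kHz, passes unchanged.
180.7 kHz mod fs = 10.7 kHz.
10.7 kHz ≤ fs/2 = 21.25 kHz, appears at 10.7 kHz.
Distinct values: {2.3 kHz, 10.7 kHz, 12.3 kHz, 16.1 kHz}.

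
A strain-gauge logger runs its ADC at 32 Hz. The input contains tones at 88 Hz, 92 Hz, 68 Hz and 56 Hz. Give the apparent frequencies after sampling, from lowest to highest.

fs/2 = 16 Hz.
88 Hz mod fs = 24 Hz.
24 Hz > fs/2 = 16 Hz, folds to fs − 24 Hz = 8 Hz.
92 Hz mod fs = 28 Hz.
28 Hz > fs/2 = 16 Hz, folds to fs − 28 Hz = 4 Hz.
68 Hz mod fs = 4 Hz.
4 Hz ≤ fs/2 = 16 Hz, appears at 4 Hz.
56 Hz mod fs = 24 Hz.
24 Hz > fs/2 = 16 Hz, folds to fs − 24 Hz = 8 Hz.
Distinct values: {4 Hz, 8 Hz}.

4 Hz, 8 Hz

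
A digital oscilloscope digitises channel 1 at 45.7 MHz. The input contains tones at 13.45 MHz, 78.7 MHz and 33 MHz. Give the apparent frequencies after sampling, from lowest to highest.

fs/2 = 22.85 MHz.
13.45 MHz ≤ fs/2 = 22.85 MHz, passes unchanged.
78.7 MHz mod fs = 33 MHz.
33 MHz > fs/2 = 22.85 MHz, folds to fs − 33 MHz = 12.7 MHz.
33 MHz > fs/2 = 22.85 MHz, folds to fs − 33 MHz = 12.7 MHz.
Distinct values: {12.7 MHz, 13.45 MHz}.

12.7 MHz, 13.45 MHz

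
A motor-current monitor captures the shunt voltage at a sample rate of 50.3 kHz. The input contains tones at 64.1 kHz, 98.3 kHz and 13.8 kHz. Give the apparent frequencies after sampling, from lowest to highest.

fs/2 = 25.15 kHz.
64.1 kHz mod fs = 13.8 kHz.
13.8 kHz ≤ fs/2 = 25.15 kHz, appears at 13.8 kHz.
98.3 kHz mod fs = 48 kHz.
48 kHz > fs/2 = 25.15 kHz, folds to fs − 48 kHz = 2.3 kHz.
13.8 kHz ≤ fs/2 = 25.15 kHz, passes unchanged.
Distinct values: {2.3 kHz, 13.8 kHz}.

2.3 kHz, 13.8 kHz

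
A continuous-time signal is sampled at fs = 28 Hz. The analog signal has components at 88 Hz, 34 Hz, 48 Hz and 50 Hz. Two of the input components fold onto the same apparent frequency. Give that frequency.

fs/2 = 14 Hz.
88 Hz mod fs = 4 Hz.
4 Hz ≤ fs/2 = 14 Hz, appears at 4 Hz.
34 Hz mod fs = 6 Hz.
6 Hz ≤ fs/2 = 14 Hz, appears at 6 Hz.
48 Hz mod fs = 20 Hz.
20 Hz > fs/2 = 14 Hz, folds to fs − 20 Hz = 8 Hz.
50 Hz mod fs = 22 Hz.
22 Hz > fs/2 = 14 Hz, folds to fs − 22 Hz = 6 Hz.
34 Hz and 50 Hz both map to 6 Hz.

6 Hz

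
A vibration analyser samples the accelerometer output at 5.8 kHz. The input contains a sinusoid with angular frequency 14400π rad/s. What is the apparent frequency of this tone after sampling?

1.4 kHz

ω = 14400π rad/s → f = ω/(2π) = 7200 Hz = 7.2 kHz.
7.2 kHz mod fs = 1.4 kHz.
1.4 kHz ≤ fs/2 = 2.9 kHz, appears at 1.4 kHz.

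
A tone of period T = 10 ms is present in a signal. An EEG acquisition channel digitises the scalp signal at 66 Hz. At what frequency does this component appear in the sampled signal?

T = 10 ms → f = 1/T = 100 Hz.
100 Hz mod fs = 34 Hz.
34 Hz > fs/2 = 33 Hz, folds to fs − 34 Hz = 32 Hz.

32 Hz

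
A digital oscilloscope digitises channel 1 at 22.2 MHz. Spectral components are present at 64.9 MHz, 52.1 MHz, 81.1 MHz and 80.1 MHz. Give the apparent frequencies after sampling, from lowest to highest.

1.7 MHz, 7.7 MHz, 8.7 MHz

fs/2 = 11.1 MHz.
64.9 MHz mod fs = 20.5 MHz.
20.5 MHz > fs/2 = 11.1 MHz, folds to fs − 20.5 MHz = 1.7 MHz.
52.1 MHz mod fs = 7.7 MHz.
7.7 MHz ≤ fs/2 = 11.1 MHz, appears at 7.7 MHz.
81.1 MHz mod fs = 14.5 MHz.
14.5 MHz > fs/2 = 11.1 MHz, folds to fs − 14.5 MHz = 7.7 MHz.
80.1 MHz mod fs = 13.5 MHz.
13.5 MHz > fs/2 = 11.1 MHz, folds to fs − 13.5 MHz = 8.7 MHz.
Distinct values: {1.7 MHz, 7.7 MHz, 8.7 MHz}.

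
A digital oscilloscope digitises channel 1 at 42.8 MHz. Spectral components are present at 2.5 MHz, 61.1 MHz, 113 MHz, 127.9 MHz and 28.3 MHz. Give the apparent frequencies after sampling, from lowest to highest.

fs/2 = 21.4 MHz.
2.5 MHz ≤ fs/2 = 21.4 MHz, passes unchanged.
61.1 MHz mod fs = 18.3 MHz.
18.3 MHz ≤ fs/2 = 21.4 MHz, appears at 18.3 MHz.
113 MHz mod fs = 27.4 MHz.
27.4 MHz > fs/2 = 21.4 MHz, folds to fs − 27.4 MHz = 15.4 MHz.
127.9 MHz mod fs = 42.3 MHz.
42.3 MHz > fs/2 = 21.4 MHz, folds to fs − 42.3 MHz = 0.5 MHz.
28.3 MHz > fs/2 = 21.4 MHz, folds to fs − 28.3 MHz = 14.5 MHz.
Distinct values: {0.5 MHz, 2.5 MHz, 14.5 MHz, 15.4 MHz, 18.3 MHz}.

0.5 MHz, 2.5 MHz, 14.5 MHz, 15.4 MHz, 18.3 MHz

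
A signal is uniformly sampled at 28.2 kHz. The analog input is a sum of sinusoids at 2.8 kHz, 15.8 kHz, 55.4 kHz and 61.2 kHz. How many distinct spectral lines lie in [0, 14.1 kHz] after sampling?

4

fs/2 = 14.1 kHz.
2.8 kHz ≤ fs/2 = 14.1 kHz, passes unchanged.
15.8 kHz > fs/2 = 14.1 kHz, folds to fs − 15.8 kHz = 12.4 kHz.
55.4 kHz mod fs = 27.2 kHz.
27.2 kHz > fs/2 = 14.1 kHz, folds to fs − 27.2 kHz = 1 kHz.
61.2 kHz mod fs = 4.8 kHz.
4.8 kHz ≤ fs/2 = 14.1 kHz, appears at 4.8 kHz.
Distinct values: {1 kHz, 2.8 kHz, 4.8 kHz, 12.4 kHz} → 4.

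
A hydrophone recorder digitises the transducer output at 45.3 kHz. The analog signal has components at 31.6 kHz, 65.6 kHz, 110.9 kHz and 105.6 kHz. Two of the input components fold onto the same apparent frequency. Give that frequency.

fs/2 = 22.65 kHz.
31.6 kHz > fs/2 = 22.65 kHz, folds to fs − 31.6 kHz = 13.7 kHz.
65.6 kHz mod fs = 20.3 kHz.
20.3 kHz ≤ fs/2 = 22.65 kHz, appears at 20.3 kHz.
110.9 kHz mod fs = 20.3 kHz.
20.3 kHz ≤ fs/2 = 22.65 kHz, appears at 20.3 kHz.
105.6 kHz mod fs = 15 kHz.
15 kHz ≤ fs/2 = 22.65 kHz, appears at 15 kHz.
65.6 kHz and 110.9 kHz both map to 20.3 kHz.

20.3 kHz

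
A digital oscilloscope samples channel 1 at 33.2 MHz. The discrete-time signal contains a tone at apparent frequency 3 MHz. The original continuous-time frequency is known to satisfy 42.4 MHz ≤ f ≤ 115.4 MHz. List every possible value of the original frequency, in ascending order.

Frequencies that alias to 3 MHz are k·fs ± 3 MHz for integer k ≥ 0.
k=0: 3 MHz.
k=1: 30.2 MHz, 36.2 MHz.
k=2: 63.4 MHz, 69.4 MHz.
k=3: 96.6 MHz, 102.6 MHz.
k=4: 129.8 MHz, 135.8 MHz.
Within [42.4 MHz, 115.4 MHz]: 63.4 MHz, 69.4 MHz, 96.6 MHz, 102.6 MHz.

63.4 MHz, 69.4 MHz, 96.6 MHz, 102.6 MHz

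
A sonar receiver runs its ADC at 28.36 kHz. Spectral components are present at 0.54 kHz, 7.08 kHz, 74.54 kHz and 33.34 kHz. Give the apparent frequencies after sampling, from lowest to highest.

fs/2 = 14.18 kHz.
0.54 kHz ≤ fs/2 = 14.18 kHz, passes unchanged.
7.08 kHz ≤ fs/2 = 14.18 kHz, passes unchanged.
74.54 kHz mod fs = 17.82 kHz.
17.82 kHz > fs/2 = 14.18 kHz, folds to fs − 17.82 kHz = 10.54 kHz.
33.34 kHz mod fs = 4.98 kHz.
4.98 kHz ≤ fs/2 = 14.18 kHz, appears at 4.98 kHz.
Distinct values: {0.54 kHz, 4.98 kHz, 7.08 kHz, 10.54 kHz}.

0.54 kHz, 4.98 kHz, 7.08 kHz, 10.54 kHz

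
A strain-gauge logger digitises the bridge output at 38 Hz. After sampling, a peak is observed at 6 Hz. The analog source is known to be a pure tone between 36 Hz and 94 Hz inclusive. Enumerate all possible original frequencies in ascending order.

44 Hz, 70 Hz, 82 Hz

Frequencies that alias to 6 Hz are k·fs ± 6 Hz for integer k ≥ 0.
k=0: 6 Hz.
k=1: 32 Hz, 44 Hz.
k=2: 70 Hz, 82 Hz.
k=3: 108 Hz, 120 Hz.
Within [36 Hz, 94 Hz]: 44 Hz, 70 Hz, 82 Hz.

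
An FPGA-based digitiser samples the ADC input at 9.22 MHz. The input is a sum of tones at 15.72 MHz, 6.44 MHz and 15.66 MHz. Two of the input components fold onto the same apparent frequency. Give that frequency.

2.78 MHz

fs/2 = 4.61 MHz.
15.72 MHz mod fs = 6.5 MHz.
6.5 MHz > fs/2 = 4.61 MHz, folds to fs − 6.5 MHz = 2.72 MHz.
6.44 MHz > fs/2 = 4.61 MHz, folds to fs − 6.44 MHz = 2.78 MHz.
15.66 MHz mod fs = 6.44 MHz.
6.44 MHz > fs/2 = 4.61 MHz, folds to fs − 6.44 MHz = 2.78 MHz.
6.44 MHz and 15.66 MHz both map to 2.78 MHz.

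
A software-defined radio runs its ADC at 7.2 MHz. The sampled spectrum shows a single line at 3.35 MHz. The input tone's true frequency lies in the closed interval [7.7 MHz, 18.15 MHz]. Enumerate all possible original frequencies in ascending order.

10.55 MHz, 11.05 MHz, 17.75 MHz

Frequencies that alias to 3.35 MHz are k·fs ± 3.35 MHz for integer k ≥ 0.
k=0: 3.35 MHz.
k=1: 3.85 MHz, 10.55 MHz.
k=2: 11.05 MHz, 17.75 MHz.
k=3: 18.25 MHz, 24.95 MHz.
Within [7.7 MHz, 18.15 MHz]: 10.55 MHz, 11.05 MHz, 17.75 MHz.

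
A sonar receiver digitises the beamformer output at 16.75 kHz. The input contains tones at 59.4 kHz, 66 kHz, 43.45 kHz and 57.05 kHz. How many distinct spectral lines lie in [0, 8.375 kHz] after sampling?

fs/2 = 8.375 kHz.
59.4 kHz mod fs = 9.15 kHz.
9.15 kHz > fs/2 = 8.375 kHz, folds to fs − 9.15 kHz = 7.6 kHz.
66 kHz mod fs = 15.75 kHz.
15.75 kHz > fs/2 = 8.375 kHz, folds to fs − 15.75 kHz = 1 kHz.
43.45 kHz mod fs = 9.95 kHz.
9.95 kHz > fs/2 = 8.375 kHz, folds to fs − 9.95 kHz = 6.8 kHz.
57.05 kHz mod fs = 6.8 kHz.
6.8 kHz ≤ fs/2 = 8.375 kHz, appears at 6.8 kHz.
Distinct values: {1 kHz, 6.8 kHz, 7.6 kHz} → 3.

3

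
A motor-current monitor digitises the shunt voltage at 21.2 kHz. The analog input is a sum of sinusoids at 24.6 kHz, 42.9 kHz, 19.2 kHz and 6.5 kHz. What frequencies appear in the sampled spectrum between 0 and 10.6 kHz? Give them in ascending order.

0.5 kHz, 2 kHz, 3.4 kHz, 6.5 kHz

fs/2 = 10.6 kHz.
24.6 kHz mod fs = 3.4 kHz.
3.4 kHz ≤ fs/2 = 10.6 kHz, appears at 3.4 kHz.
42.9 kHz mod fs = 0.5 kHz.
0.5 kHz ≤ fs/2 = 10.6 kHz, appears at 0.5 kHz.
19.2 kHz > fs/2 = 10.6 kHz, folds to fs − 19.2 kHz = 2 kHz.
6.5 kHz ≤ fs/2 = 10.6 kHz, passes unchanged.
Distinct values: {0.5 kHz, 2 kHz, 3.4 kHz, 6.5 kHz}.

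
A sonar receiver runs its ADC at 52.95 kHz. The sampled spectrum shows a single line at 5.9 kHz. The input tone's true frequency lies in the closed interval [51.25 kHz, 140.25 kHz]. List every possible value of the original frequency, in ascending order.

58.85 kHz, 100 kHz, 111.8 kHz

Frequencies that alias to 5.9 kHz are k·fs ± 5.9 kHz for integer k ≥ 0.
k=0: 5.9 kHz.
k=1: 47.05 kHz, 58.85 kHz.
k=2: 100 kHz, 111.8 kHz.
k=3: 152.95 kHz, 164.75 kHz.
Within [51.25 kHz, 140.25 kHz]: 58.85 kHz, 100 kHz, 111.8 kHz.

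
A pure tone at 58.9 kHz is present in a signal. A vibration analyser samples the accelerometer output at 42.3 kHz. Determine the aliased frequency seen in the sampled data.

16.6 kHz

58.9 kHz mod fs = 16.6 kHz.
16.6 kHz ≤ fs/2 = 21.15 kHz, appears at 16.6 kHz.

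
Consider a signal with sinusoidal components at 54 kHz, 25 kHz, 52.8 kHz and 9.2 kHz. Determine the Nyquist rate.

108 kHz

Highest-frequency component: 54 kHz.
Nyquist rate = 2 × 54 kHz = 108 kHz.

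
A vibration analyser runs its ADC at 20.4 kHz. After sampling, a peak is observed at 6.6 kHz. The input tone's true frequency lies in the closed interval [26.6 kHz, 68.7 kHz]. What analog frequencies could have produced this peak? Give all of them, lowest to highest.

27 kHz, 34.2 kHz, 47.4 kHz, 54.6 kHz, 67.8 kHz

Frequencies that alias to 6.6 kHz are k·fs ± 6.6 kHz for integer k ≥ 0.
k=0: 6.6 kHz.
k=1: 13.8 kHz, 27 kHz.
k=2: 34.2 kHz, 47.4 kHz.
k=3: 54.6 kHz, 67.8 kHz.
k=4: 75 kHz, 88.2 kHz.
Within [26.6 kHz, 68.7 kHz]: 27 kHz, 34.2 kHz, 47.4 kHz, 54.6 kHz, 67.8 kHz.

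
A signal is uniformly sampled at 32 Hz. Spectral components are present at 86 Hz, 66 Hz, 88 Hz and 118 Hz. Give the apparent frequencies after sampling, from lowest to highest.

2 Hz, 8 Hz, 10 Hz

fs/2 = 16 Hz.
86 Hz mod fs = 22 Hz.
22 Hz > fs/2 = 16 Hz, folds to fs − 22 Hz = 10 Hz.
66 Hz mod fs = 2 Hz.
2 Hz ≤ fs/2 = 16 Hz, appears at 2 Hz.
88 Hz mod fs = 24 Hz.
24 Hz > fs/2 = 16 Hz, folds to fs − 24 Hz = 8 Hz.
118 Hz mod fs = 22 Hz.
22 Hz > fs/2 = 16 Hz, folds to fs − 22 Hz = 10 Hz.
Distinct values: {2 Hz, 8 Hz, 10 Hz}.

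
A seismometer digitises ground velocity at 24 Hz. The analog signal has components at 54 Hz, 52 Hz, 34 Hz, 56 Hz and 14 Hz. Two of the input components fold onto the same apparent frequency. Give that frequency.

fs/2 = 12 Hz.
54 Hz mod fs = 6 Hz.
6 Hz ≤ fs/2 = 12 Hz, appears at 6 Hz.
52 Hz mod fs = 4 Hz.
4 Hz ≤ fs/2 = 12 Hz, appears at 4 Hz.
34 Hz mod fs = 10 Hz.
10 Hz ≤ fs/2 = 12 Hz, appears at 10 Hz.
56 Hz mod fs = 8 Hz.
8 Hz ≤ fs/2 = 12 Hz, appears at 8 Hz.
14 Hz > fs/2 = 12 Hz, folds to fs − 14 Hz = 10 Hz.
14 Hz and 34 Hz both map to 10 Hz.

10 Hz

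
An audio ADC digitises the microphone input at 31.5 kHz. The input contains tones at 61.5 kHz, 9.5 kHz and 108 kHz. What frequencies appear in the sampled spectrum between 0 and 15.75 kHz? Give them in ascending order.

1.5 kHz, 9.5 kHz, 13.5 kHz

fs/2 = 15.75 kHz.
61.5 kHz mod fs = 30 kHz.
30 kHz > fs/2 = 15.75 kHz, folds to fs − 30 kHz = 1.5 kHz.
9.5 kHz ≤ fs/2 = 15.75 kHz, passes unchanged.
108 kHz mod fs = 13.5 kHz.
13.5 kHz ≤ fs/2 = 15.75 kHz, appears at 13.5 kHz.
Distinct values: {1.5 kHz, 9.5 kHz, 13.5 kHz}.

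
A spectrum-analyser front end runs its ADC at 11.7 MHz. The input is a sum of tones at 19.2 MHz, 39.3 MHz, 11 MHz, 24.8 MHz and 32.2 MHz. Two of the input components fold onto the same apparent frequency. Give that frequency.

fs/2 = 5.85 MHz.
19.2 MHz mod fs = 7.5 MHz.
7.5 MHz > fs/2 = 5.85 MHz, folds to fs − 7.5 MHz = 4.2 MHz.
39.3 MHz mod fs = 4.2 MHz.
4.2 MHz ≤ fs/2 = 5.85 MHz, appears at 4.2 MHz.
11 MHz > fs/2 = 5.85 MHz, folds to fs − 11 MHz = 0.7 MHz.
24.8 MHz mod fs = 1.4 MHz.
1.4 MHz ≤ fs/2 = 5.85 MHz, appears at 1.4 MHz.
32.2 MHz mod fs = 8.8 MHz.
8.8 MHz > fs/2 = 5.85 MHz, folds to fs − 8.8 MHz = 2.9 MHz.
19.2 MHz and 39.3 MHz both map to 4.2 MHz.

4.2 MHz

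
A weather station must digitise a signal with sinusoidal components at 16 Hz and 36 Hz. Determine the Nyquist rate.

72 Hz

Highest-frequency component: 36 Hz.
Nyquist rate = 2 × 36 Hz = 72 Hz.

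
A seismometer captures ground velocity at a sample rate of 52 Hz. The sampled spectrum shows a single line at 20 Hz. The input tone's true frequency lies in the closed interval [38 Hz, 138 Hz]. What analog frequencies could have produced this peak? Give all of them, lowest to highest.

72 Hz, 84 Hz, 124 Hz, 136 Hz

Frequencies that alias to 20 Hz are k·fs ± 20 Hz for integer k ≥ 0.
k=0: 20 Hz.
k=1: 32 Hz, 72 Hz.
k=2: 84 Hz, 124 Hz.
k=3: 136 Hz, 176 Hz.
k=4: 188 Hz, 228 Hz.
Within [38 Hz, 138 Hz]: 72 Hz, 84 Hz, 124 Hz, 136 Hz.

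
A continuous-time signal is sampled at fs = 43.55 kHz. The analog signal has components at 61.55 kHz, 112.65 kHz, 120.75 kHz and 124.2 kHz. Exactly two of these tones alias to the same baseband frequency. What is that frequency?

18 kHz

fs/2 = 21.775 kHz.
61.55 kHz mod fs = 18 kHz.
18 kHz ≤ fs/2 = 21.775 kHz, appears at 18 kHz.
112.65 kHz mod fs = 25.55 kHz.
25.55 kHz > fs/2 = 21.775 kHz, folds to fs − 25.55 kHz = 18 kHz.
120.75 kHz mod fs = 33.65 kHz.
33.65 kHz > fs/2 = 21.775 kHz, folds to fs − 33.65 kHz = 9.9 kHz.
124.2 kHz mod fs = 37.1 kHz.
37.1 kHz > fs/2 = 21.775 kHz, folds to fs − 37.1 kHz = 6.45 kHz.
61.55 kHz and 112.65 kHz both map to 18 kHz.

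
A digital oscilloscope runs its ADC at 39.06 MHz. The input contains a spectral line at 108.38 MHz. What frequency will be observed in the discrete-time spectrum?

108.38 MHz mod fs = 30.26 MHz.
30.26 MHz > fs/2 = 19.53 MHz, folds to fs − 30.26 MHz = 8.8 MHz.

8.8 MHz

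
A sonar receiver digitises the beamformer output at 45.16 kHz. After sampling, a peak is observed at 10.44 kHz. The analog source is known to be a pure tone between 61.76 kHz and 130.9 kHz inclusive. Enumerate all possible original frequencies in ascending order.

79.88 kHz, 100.76 kHz, 125.04 kHz

Frequencies that alias to 10.44 kHz are k·fs ± 10.44 kHz for integer k ≥ 0.
k=0: 10.44 kHz.
k=1: 34.72 kHz, 55.6 kHz.
k=2: 79.88 kHz, 100.76 kHz.
k=3: 125.04 kHz, 145.92 kHz.
k=4: 170.2 kHz, 191.08 kHz.
Within [61.76 kHz, 130.9 kHz]: 79.88 kHz, 100.76 kHz, 125.04 kHz.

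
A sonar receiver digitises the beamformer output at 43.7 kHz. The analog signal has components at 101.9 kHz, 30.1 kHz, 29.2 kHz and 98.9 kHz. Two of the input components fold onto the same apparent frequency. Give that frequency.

fs/2 = 21.85 kHz.
101.9 kHz mod fs = 14.5 kHz.
14.5 kHz ≤ fs/2 = 21.85 kHz, appears at 14.5 kHz.
30.1 kHz > fs/2 = 21.85 kHz, folds to fs − 30.1 kHz = 13.6 kHz.
29.2 kHz > fs/2 = 21.85 kHz, folds to fs − 29.2 kHz = 14.5 kHz.
98.9 kHz mod fs = 11.5 kHz.
11.5 kHz ≤ fs/2 = 21.85 kHz, appears at 11.5 kHz.
29.2 kHz and 101.9 kHz both map to 14.5 kHz.

14.5 kHz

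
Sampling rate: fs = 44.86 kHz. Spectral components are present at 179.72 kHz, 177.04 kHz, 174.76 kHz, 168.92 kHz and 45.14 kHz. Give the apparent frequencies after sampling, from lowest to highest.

0.28 kHz, 2.4 kHz, 4.68 kHz, 10.52 kHz

fs/2 = 22.43 kHz.
179.72 kHz mod fs = 0.28 kHz.
0.28 kHz ≤ fs/2 = 22.43 kHz, appears at 0.28 kHz.
177.04 kHz mod fs = 42.46 kHz.
42.46 kHz > fs/2 = 22.43 kHz, folds to fs − 42.46 kHz = 2.4 kHz.
174.76 kHz mod fs = 40.18 kHz.
40.18 kHz > fs/2 = 22.43 kHz, folds to fs − 40.18 kHz = 4.68 kHz.
168.92 kHz mod fs = 34.34 kHz.
34.34 kHz > fs/2 = 22.43 kHz, folds to fs − 34.34 kHz = 10.52 kHz.
45.14 kHz mod fs = 0.28 kHz.
0.28 kHz ≤ fs/2 = 22.43 kHz, appears at 0.28 kHz.
Distinct values: {0.28 kHz, 2.4 kHz, 4.68 kHz, 10.52 kHz}.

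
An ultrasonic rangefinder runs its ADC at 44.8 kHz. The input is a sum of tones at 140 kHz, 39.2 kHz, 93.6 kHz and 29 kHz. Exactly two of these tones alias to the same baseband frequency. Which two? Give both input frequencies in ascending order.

fs/2 = 22.4 kHz.
140 kHz mod fs = 5.6 kHz.
5.6 kHz ≤ fs/2 = 22.4 kHz, appears at 5.6 kHz.
39.2 kHz > fs/2 = 22.4 kHz, folds to fs − 39.2 kHz = 5.6 kHz.
93.6 kHz mod fs = 4 kHz.
4 kHz ≤ fs/2 = 22.4 kHz, appears at 4 kHz.
29 kHz > fs/2 = 22.4 kHz, folds to fs − 29 kHz = 15.8 kHz.
39.2 kHz and 140 kHz both map to 5.6 kHz.

39.2 kHz, 140 kHz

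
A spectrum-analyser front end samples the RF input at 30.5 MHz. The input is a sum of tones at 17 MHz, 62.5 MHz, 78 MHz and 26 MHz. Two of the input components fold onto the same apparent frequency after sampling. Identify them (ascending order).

17 MHz, 78 MHz

fs/2 = 15.25 MHz.
17 MHz > fs/2 = 15.25 MHz, folds to fs − 17 MHz = 13.5 MHz.
62.5 MHz mod fs = 1.5 MHz.
1.5 MHz ≤ fs/2 = 15.25 MHz, appears at 1.5 MHz.
78 MHz mod fs = 17 MHz.
17 MHz > fs/2 = 15.25 MHz, folds to fs − 17 MHz = 13.5 MHz.
26 MHz > fs/2 = 15.25 MHz, folds to fs − 26 MHz = 4.5 MHz.
17 MHz and 78 MHz both map to 13.5 MHz.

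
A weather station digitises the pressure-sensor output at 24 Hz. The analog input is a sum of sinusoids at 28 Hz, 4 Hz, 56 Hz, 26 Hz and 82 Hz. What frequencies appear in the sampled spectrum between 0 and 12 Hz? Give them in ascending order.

2 Hz, 4 Hz, 8 Hz, 10 Hz

fs/2 = 12 Hz.
28 Hz mod fs = 4 Hz.
4 Hz ≤ fs/2 = 12 Hz, appears at 4 Hz.
4 Hz ≤ fs/2 = 12 Hz, passes unchanged.
56 Hz mod fs = 8 Hz.
8 Hz ≤ fs/2 = 12 Hz, appears at 8 Hz.
26 Hz mod fs = 2 Hz.
2 Hz ≤ fs/2 = 12 Hz, appears at 2 Hz.
82 Hz mod fs = 10 Hz.
10 Hz ≤ fs/2 = 12 Hz, appears at 10 Hz.
Distinct values: {2 Hz, 4 Hz, 8 Hz, 10 Hz}.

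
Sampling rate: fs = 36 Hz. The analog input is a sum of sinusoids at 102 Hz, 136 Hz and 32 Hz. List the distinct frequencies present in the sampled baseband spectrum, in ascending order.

4 Hz, 6 Hz, 8 Hz

fs/2 = 18 Hz.
102 Hz mod fs = 30 Hz.
30 Hz > fs/2 = 18 Hz, folds to fs − 30 Hz = 6 Hz.
136 Hz mod fs = 28 Hz.
28 Hz > fs/2 = 18 Hz, folds to fs − 28 Hz = 8 Hz.
32 Hz > fs/2 = 18 Hz, folds to fs − 32 Hz = 4 Hz.
Distinct values: {4 Hz, 6 Hz, 8 Hz}.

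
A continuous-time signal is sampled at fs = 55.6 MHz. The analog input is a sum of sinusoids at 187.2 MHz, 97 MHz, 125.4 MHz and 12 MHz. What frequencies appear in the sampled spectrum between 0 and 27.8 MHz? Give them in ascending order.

12 MHz, 14.2 MHz, 20.4 MHz

fs/2 = 27.8 MHz.
187.2 MHz mod fs = 20.4 MHz.
20.4 MHz ≤ fs/2 = 27.8 MHz, appears at 20.4 MHz.
97 MHz mod fs = 41.4 MHz.
41.4 MHz > fs/2 = 27.8 MHz, folds to fs − 41.4 MHz = 14.2 MHz.
125.4 MHz mod fs = 14.2 MHz.
14.2 MHz ≤ fs/2 = 27.8 MHz, appears at 14.2 MHz.
12 MHz ≤ fs/2 = 27.8 MHz, passes unchanged.
Distinct values: {12 MHz, 14.2 MHz, 20.4 MHz}.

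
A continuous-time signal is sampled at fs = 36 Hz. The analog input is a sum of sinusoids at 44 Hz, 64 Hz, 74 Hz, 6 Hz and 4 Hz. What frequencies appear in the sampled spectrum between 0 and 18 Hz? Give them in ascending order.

fs/2 = 18 Hz.
44 Hz mod fs = 8 Hz.
8 Hz ≤ fs/2 = 18 Hz, appears at 8 Hz.
64 Hz mod fs = 28 Hz.
28 Hz > fs/2 = 18 Hz, folds to fs − 28 Hz = 8 Hz.
74 Hz mod fs = 2 Hz.
2 Hz ≤ fs/2 = 18 Hz, appears at 2 Hz.
6 Hz ≤ fs/2 = 18 Hz, passes unchanged.
4 Hz ≤ fs/2 = 18 Hz, passes unchanged.
Distinct values: {2 Hz, 4 Hz, 6 Hz, 8 Hz}.

2 Hz, 4 Hz, 6 Hz, 8 Hz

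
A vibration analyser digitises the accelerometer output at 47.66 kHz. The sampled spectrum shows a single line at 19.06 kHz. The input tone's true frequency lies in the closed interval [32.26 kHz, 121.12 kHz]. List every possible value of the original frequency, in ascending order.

66.72 kHz, 76.26 kHz, 114.38 kHz

Frequencies that alias to 19.06 kHz are k·fs ± 19.06 kHz for integer k ≥ 0.
k=0: 19.06 kHz.
k=1: 28.6 kHz, 66.72 kHz.
k=2: 76.26 kHz, 114.38 kHz.
k=3: 123.92 kHz, 162.04 kHz.
Within [32.26 kHz, 121.12 kHz]: 66.72 kHz, 76.26 kHz, 114.38 kHz.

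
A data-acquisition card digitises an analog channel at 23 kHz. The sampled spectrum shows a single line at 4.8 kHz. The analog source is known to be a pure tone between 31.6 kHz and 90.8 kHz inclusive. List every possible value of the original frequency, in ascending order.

Frequencies that alias to 4.8 kHz are k·fs ± 4.8 kHz for integer k ≥ 0.
k=0: 4.8 kHz.
k=1: 18.2 kHz, 27.8 kHz.
k=2: 41.2 kHz, 50.8 kHz.
k=3: 64.2 kHz, 73.8 kHz.
k=4: 87.2 kHz, 96.8 kHz.
k=5: 110.2 kHz, 119.8 kHz.
Within [31.6 kHz, 90.8 kHz]: 41.2 kHz, 50.8 kHz, 64.2 kHz, 73.8 kHz, 87.2 kHz.

41.2 kHz, 50.8 kHz, 64.2 kHz, 73.8 kHz, 87.2 kHz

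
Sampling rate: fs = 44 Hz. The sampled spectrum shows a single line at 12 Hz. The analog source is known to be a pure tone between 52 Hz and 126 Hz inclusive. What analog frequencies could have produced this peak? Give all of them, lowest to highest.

Frequencies that alias to 12 Hz are k·fs ± 12 Hz for integer k ≥ 0.
k=0: 12 Hz.
k=1: 32 Hz, 56 Hz.
k=2: 76 Hz, 100 Hz.
k=3: 120 Hz, 144 Hz.
k=4: 164 Hz, 188 Hz.
Within [52 Hz, 126 Hz]: 56 Hz, 76 Hz, 100 Hz, 120 Hz.

56 Hz, 76 Hz, 100 Hz, 120 Hz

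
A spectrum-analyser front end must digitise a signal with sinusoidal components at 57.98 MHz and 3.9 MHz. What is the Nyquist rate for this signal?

115.96 MHz

Highest-frequency component: 57.98 MHz.
Nyquist rate = 2 × 57.98 MHz = 115.96 MHz.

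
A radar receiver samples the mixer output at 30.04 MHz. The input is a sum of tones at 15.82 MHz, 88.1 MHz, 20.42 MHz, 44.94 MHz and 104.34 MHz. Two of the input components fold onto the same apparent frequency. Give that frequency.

fs/2 = 15.02 MHz.
15.82 MHz > fs/2 = 15.02 MHz, folds to fs − 15.82 MHz = 14.22 MHz.
88.1 MHz mod fs = 28.02 MHz.
28.02 MHz > fs/2 = 15.02 MHz, folds to fs − 28.02 MHz = 2.02 MHz.
20.42 MHz > fs/2 = 15.02 MHz, folds to fs − 20.42 MHz = 9.62 MHz.
44.94 MHz mod fs = 14.9 MHz.
14.9 MHz ≤ fs/2 = 15.02 MHz, appears at 14.9 MHz.
104.34 MHz mod fs = 14.22 MHz.
14.22 MHz ≤ fs/2 = 15.02 MHz, appears at 14.22 MHz.
15.82 MHz and 104.34 MHz both map to 14.22 MHz.

14.22 MHz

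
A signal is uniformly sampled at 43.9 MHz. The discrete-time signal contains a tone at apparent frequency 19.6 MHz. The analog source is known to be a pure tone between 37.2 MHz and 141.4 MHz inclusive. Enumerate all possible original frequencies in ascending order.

Frequencies that alias to 19.6 MHz are k·fs ± 19.6 MHz for integer k ≥ 0.
k=0: 19.6 MHz.
k=1: 24.3 MHz, 63.5 MHz.
k=2: 68.2 MHz, 107.4 MHz.
k=3: 112.1 MHz, 151.3 MHz.
k=4: 156 MHz, 195.2 MHz.
Within [37.2 MHz, 141.4 MHz]: 63.5 MHz, 68.2 MHz, 107.4 MHz, 112.1 MHz.

63.5 MHz, 68.2 MHz, 107.4 MHz, 112.1 MHz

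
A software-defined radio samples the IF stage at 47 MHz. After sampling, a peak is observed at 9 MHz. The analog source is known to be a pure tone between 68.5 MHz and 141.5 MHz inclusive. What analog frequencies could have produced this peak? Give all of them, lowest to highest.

Frequencies that alias to 9 MHz are k·fs ± 9 MHz for integer k ≥ 0.
k=0: 9 MHz.
k=1: 38 MHz, 56 MHz.
k=2: 85 MHz, 103 MHz.
k=3: 132 MHz, 150 MHz.
k=4: 179 MHz, 197 MHz.
Within [68.5 MHz, 141.5 MHz]: 85 MHz, 103 MHz, 132 MHz.

85 MHz, 103 MHz, 132 MHz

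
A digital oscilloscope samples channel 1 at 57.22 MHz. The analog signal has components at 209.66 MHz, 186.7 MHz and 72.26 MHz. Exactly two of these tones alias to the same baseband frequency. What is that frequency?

15.04 MHz

fs/2 = 28.61 MHz.
209.66 MHz mod fs = 38 MHz.
38 MHz > fs/2 = 28.61 MHz, folds to fs − 38 MHz = 19.22 MHz.
186.7 MHz mod fs = 15.04 MHz.
15.04 MHz ≤ fs/2 = 28.61 MHz, appears at 15.04 MHz.
72.26 MHz mod fs = 15.04 MHz.
15.04 MHz ≤ fs/2 = 28.61 MHz, appears at 15.04 MHz.
72.26 MHz and 186.7 MHz both map to 15.04 MHz.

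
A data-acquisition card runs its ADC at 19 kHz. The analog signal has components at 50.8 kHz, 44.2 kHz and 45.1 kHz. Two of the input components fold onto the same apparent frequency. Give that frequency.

6.2 kHz

fs/2 = 9.5 kHz.
50.8 kHz mod fs = 12.8 kHz.
12.8 kHz > fs/2 = 9.5 kHz, folds to fs − 12.8 kHz = 6.2 kHz.
44.2 kHz mod fs = 6.2 kHz.
6.2 kHz ≤ fs/2 = 9.5 kHz, appears at 6.2 kHz.
45.1 kHz mod fs = 7.1 kHz.
7.1 kHz ≤ fs/2 = 9.5 kHz, appears at 7.1 kHz.
44.2 kHz and 50.8 kHz both map to 6.2 kHz.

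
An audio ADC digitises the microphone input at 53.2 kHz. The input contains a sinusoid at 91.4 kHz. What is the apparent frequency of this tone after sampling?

91.4 kHz mod fs = 38.2 kHz.
38.2 kHz > fs/2 = 26.6 kHz, folds to fs − 38.2 kHz = 15 kHz.

15 kHz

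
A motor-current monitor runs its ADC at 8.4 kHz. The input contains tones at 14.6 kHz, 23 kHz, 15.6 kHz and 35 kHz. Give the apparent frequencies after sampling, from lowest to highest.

fs/2 = 4.2 kHz.
14.6 kHz mod fs = 6.2 kHz.
6.2 kHz > fs/2 = 4.2 kHz, folds to fs − 6.2 kHz = 2.2 kHz.
23 kHz mod fs = 6.2 kHz.
6.2 kHz > fs/2 = 4.2 kHz, folds to fs − 6.2 kHz = 2.2 kHz.
15.6 kHz mod fs = 7.2 kHz.
7.2 kHz > fs/2 = 4.2 kHz, folds to fs − 7.2 kHz = 1.2 kHz.
35 kHz mod fs = 1.4 kHz.
1.4 kHz ≤ fs/2 = 4.2 kHz, appears at 1.4 kHz.
Distinct values: {1.2 kHz, 1.4 kHz, 2.2 kHz}.

1.2 kHz, 1.4 kHz, 2.2 kHz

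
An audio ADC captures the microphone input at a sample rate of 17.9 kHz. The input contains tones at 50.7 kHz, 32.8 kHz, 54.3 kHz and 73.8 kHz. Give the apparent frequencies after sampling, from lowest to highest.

0.6 kHz, 2.2 kHz, 3 kHz

fs/2 = 8.95 kHz.
50.7 kHz mod fs = 14.9 kHz.
14.9 kHz > fs/2 = 8.95 kHz, folds to fs − 14.9 kHz = 3 kHz.
32.8 kHz mod fs = 14.9 kHz.
14.9 kHz > fs/2 = 8.95 kHz, folds to fs − 14.9 kHz = 3 kHz.
54.3 kHz mod fs = 0.6 kHz.
0.6 kHz ≤ fs/2 = 8.95 kHz, appears at 0.6 kHz.
73.8 kHz mod fs = 2.2 kHz.
2.2 kHz ≤ fs/2 = 8.95 kHz, appears at 2.2 kHz.
Distinct values: {0.6 kHz, 2.2 kHz, 3 kHz}.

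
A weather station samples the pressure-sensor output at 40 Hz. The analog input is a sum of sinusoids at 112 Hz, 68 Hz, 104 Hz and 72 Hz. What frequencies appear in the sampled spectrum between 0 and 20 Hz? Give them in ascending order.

fs/2 = 20 Hz.
112 Hz mod fs = 32 Hz.
32 Hz > fs/2 = 20 Hz, folds to fs − 32 Hz = 8 Hz.
68 Hz mod fs = 28 Hz.
28 Hz > fs/2 = 20 Hz, folds to fs − 28 Hz = 12 Hz.
104 Hz mod fs = 24 Hz.
24 Hz > fs/2 = 20 Hz, folds to fs − 24 Hz = 16 Hz.
72 Hz mod fs = 32 Hz.
32 Hz > fs/2 = 20 Hz, folds to fs − 32 Hz = 8 Hz.
Distinct values: {8 Hz, 12 Hz, 16 Hz}.

8 Hz, 12 Hz, 16 Hz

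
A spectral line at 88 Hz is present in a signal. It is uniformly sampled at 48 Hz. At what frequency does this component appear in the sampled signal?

8 Hz

88 Hz mod fs = 40 Hz.
40 Hz > fs/2 = 24 Hz, folds to fs − 40 Hz = 8 Hz.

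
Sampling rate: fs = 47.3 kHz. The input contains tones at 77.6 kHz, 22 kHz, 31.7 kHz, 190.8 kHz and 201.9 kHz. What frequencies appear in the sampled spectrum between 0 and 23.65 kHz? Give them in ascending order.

1.6 kHz, 12.7 kHz, 15.6 kHz, 17 kHz, 22 kHz

fs/2 = 23.65 kHz.
77.6 kHz mod fs = 30.3 kHz.
30.3 kHz > fs/2 = 23.65 kHz, folds to fs − 30.3 kHz = 17 kHz.
22 kHz ≤ fs/2 = 23.65 kHz, passes unchanged.
31.7 kHz > fs/2 = 23.65 kHz, folds to fs − 31.7 kHz = 15.6 kHz.
190.8 kHz mod fs = 1.6 kHz.
1.6 kHz ≤ fs/2 = 23.65 kHz, appears at 1.6 kHz.
201.9 kHz mod fs = 12.7 kHz.
12.7 kHz ≤ fs/2 = 23.65 kHz, appears at 12.7 kHz.
Distinct values: {1.6 kHz, 12.7 kHz, 15.6 kHz, 17 kHz, 22 kHz}.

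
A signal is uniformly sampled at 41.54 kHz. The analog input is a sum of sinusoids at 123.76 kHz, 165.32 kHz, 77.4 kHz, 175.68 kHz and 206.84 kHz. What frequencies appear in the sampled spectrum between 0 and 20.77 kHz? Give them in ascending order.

0.84 kHz, 0.86 kHz, 5.68 kHz, 9.52 kHz

fs/2 = 20.77 kHz.
123.76 kHz mod fs = 40.68 kHz.
40.68 kHz > fs/2 = 20.77 kHz, folds to fs − 40.68 kHz = 0.86 kHz.
165.32 kHz mod fs = 40.7 kHz.
40.7 kHz > fs/2 = 20.77 kHz, folds to fs − 40.7 kHz = 0.84 kHz.
77.4 kHz mod fs = 35.86 kHz.
35.86 kHz > fs/2 = 20.77 kHz, folds to fs − 35.86 kHz = 5.68 kHz.
175.68 kHz mod fs = 9.52 kHz.
9.52 kHz ≤ fs/2 = 20.77 kHz, appears at 9.52 kHz.
206.84 kHz mod fs = 40.68 kHz.
40.68 kHz > fs/2 = 20.77 kHz, folds to fs − 40.68 kHz = 0.86 kHz.
Distinct values: {0.84 kHz, 0.86 kHz, 5.68 kHz, 9.52 kHz}.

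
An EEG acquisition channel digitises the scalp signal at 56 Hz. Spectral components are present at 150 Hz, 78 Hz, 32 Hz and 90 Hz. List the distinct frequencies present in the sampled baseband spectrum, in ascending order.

18 Hz, 22 Hz, 24 Hz

fs/2 = 28 Hz.
150 Hz mod fs = 38 Hz.
38 Hz > fs/2 = 28 Hz, folds to fs − 38 Hz = 18 Hz.
78 Hz mod fs = 22 Hz.
22 Hz ≤ fs/2 = 28 Hz, appears at 22 Hz.
32 Hz > fs/2 = 28 Hz, folds to fs − 32 Hz = 24 Hz.
90 Hz mod fs = 34 Hz.
34 Hz > fs/2 = 28 Hz, folds to fs − 34 Hz = 22 Hz.
Distinct values: {18 Hz, 22 Hz, 24 Hz}.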